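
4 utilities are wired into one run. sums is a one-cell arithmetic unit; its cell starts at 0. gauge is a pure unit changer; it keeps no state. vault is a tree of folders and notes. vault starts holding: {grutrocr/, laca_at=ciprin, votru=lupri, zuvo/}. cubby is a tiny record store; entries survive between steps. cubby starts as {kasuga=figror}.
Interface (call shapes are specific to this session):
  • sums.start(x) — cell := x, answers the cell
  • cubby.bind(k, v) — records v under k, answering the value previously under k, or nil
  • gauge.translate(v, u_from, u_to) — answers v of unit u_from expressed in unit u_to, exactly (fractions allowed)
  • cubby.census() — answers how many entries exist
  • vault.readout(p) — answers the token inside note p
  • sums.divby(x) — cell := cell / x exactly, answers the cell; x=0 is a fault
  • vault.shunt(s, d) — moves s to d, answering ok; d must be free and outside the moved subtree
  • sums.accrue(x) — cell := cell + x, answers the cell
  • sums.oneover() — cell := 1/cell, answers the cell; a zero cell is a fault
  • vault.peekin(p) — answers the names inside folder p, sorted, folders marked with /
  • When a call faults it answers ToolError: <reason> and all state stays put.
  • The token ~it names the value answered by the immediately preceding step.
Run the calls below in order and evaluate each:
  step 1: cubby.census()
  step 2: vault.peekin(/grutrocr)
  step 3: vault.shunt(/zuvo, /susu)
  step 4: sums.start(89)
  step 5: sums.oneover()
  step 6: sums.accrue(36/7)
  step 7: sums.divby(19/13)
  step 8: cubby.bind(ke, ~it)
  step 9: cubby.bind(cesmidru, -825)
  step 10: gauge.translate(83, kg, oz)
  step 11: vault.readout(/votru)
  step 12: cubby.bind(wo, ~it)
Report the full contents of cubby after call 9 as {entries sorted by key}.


-> cubby.census()
<- 1
-> vault.peekin(p='/grutrocr')
<- []
-> vault.shunt(s='/zuvo', d='/susu')
<- ok
-> sums.start(x='89')
<- 89
-> sums.oneover()
<- 1/89
-> sums.accrue(x='36/7')
<- 3211/623
-> sums.divby(x='19/13')
<- 2197/623
-> cubby.bind(k='ke', v='~it')
<- nil
-> cubby.bind(k='cesmidru', v='-825')
<- nil
-> gauge.translate(v='83', u_from='kg', u_to='oz')
<- 132800000000/45359237
-> vault.readout(p='/votru')
<- lupri
-> cubby.bind(k='wo', v='~it')
<- nil

Answer: {cesmidru=-825, kasuga=figror, ke=2197/623}


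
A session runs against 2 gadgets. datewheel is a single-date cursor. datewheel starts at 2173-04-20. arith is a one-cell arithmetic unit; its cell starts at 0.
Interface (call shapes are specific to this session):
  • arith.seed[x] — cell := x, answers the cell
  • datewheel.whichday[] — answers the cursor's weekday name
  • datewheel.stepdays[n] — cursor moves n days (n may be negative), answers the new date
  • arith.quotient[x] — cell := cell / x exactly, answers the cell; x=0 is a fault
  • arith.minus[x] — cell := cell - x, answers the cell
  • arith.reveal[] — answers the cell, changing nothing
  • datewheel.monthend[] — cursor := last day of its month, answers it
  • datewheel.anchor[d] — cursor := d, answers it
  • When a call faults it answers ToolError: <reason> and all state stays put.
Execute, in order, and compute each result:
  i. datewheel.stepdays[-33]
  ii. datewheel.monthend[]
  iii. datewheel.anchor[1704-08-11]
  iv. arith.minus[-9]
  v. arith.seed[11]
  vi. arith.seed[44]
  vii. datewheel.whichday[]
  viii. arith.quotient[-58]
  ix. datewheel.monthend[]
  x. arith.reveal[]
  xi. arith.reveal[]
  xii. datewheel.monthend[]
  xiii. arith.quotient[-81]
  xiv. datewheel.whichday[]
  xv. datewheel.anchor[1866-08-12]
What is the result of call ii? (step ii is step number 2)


Answer: 2173-03-31

Derivation:
;; datewheel.stepdays(n→-33) == 2173-03-18
;; datewheel.monthend() == 2173-03-31
;; datewheel.anchor(d→1704-08-11) == 1704-08-11
;; arith.minus(x→-9) == 9
;; arith.seed(x→11) == 11
;; arith.seed(x→44) == 44
;; datewheel.whichday() == Monday
;; arith.quotient(x→-58) == -22/29
;; datewheel.monthend() == 1704-08-31
;; arith.reveal() == -22/29
;; arith.reveal() == -22/29
;; datewheel.monthend() == 1704-08-31
;; arith.quotient(x→-81) == 22/2349
;; datewheel.whichday() == Sunday
;; datewheel.anchor(d→1866-08-12) == 1866-08-12


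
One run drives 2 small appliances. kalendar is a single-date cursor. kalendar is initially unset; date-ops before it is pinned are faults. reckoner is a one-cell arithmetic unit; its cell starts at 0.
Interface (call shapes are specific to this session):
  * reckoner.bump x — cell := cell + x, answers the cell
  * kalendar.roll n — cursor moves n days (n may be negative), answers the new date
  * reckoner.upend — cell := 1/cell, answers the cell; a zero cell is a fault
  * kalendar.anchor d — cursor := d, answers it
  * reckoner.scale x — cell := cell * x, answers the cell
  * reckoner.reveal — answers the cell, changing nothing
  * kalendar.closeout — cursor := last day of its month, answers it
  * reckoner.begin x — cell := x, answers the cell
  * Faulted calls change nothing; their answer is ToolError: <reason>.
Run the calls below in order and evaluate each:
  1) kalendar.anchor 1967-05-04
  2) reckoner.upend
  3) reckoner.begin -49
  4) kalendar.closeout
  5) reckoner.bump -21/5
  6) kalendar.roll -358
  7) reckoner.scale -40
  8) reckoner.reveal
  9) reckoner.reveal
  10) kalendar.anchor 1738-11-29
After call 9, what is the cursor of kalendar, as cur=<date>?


Answer: cur=1966-06-07

Derivation:
I try anchor passing d=1967-05-04, and see 1967-05-04.
I run upend, giving ToolError: reciprocal of zero.
Calling begin passing x=-49, → -49.
Invoking closeout(), — result: 1967-05-31.
I invoke bump passing x=-21/5, — result: -266/5.
I invoke roll passing n=-358, yielding 1966-06-07.
I run scale passing x=-40, giving 2128.
I run reveal, yielding 2128.
Calling reveal(), yielding 2128.
I run anchor passing d=1738-11-29, and observe 1738-11-29.


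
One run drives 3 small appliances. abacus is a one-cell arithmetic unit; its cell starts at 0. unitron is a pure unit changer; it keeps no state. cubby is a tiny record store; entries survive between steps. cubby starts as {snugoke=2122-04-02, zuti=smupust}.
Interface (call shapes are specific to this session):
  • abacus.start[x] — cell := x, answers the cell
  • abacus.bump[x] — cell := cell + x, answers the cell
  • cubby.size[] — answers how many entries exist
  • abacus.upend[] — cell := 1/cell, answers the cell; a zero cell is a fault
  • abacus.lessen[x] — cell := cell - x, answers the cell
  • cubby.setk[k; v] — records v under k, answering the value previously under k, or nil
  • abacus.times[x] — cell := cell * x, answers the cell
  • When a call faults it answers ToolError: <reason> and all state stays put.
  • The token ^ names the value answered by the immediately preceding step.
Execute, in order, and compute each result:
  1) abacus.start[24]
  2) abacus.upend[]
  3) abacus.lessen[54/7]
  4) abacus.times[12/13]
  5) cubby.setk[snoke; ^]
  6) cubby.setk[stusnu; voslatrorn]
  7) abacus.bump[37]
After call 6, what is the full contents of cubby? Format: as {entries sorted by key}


Answer: {snoke=-1289/182, snugoke=2122-04-02, stusnu=voslatrorn, zuti=smupust}

Derivation:
Do: start[24]
See: 24
Do: upend[]
See: 1/24
Do: lessen[54/7]
See: -1289/168
Do: times[12/13]
See: -1289/182
Do: setk[snoke; ^]
See: nil
Do: setk[stusnu; voslatrorn]
See: nil
Do: bump[37]
See: 5445/182


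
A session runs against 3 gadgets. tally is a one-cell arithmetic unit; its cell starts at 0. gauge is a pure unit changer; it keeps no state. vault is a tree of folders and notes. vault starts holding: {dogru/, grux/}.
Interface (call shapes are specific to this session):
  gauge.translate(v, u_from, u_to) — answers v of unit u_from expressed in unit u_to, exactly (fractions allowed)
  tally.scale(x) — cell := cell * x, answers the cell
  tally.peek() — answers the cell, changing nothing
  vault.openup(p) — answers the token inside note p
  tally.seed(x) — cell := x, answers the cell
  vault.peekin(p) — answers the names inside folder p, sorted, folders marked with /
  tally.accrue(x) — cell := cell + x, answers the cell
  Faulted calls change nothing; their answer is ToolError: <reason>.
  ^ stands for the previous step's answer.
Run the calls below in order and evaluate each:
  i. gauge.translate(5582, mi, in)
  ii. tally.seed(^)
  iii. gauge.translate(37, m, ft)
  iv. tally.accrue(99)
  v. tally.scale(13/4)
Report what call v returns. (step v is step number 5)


% gauge.translate v=5582 u_from=mi u_to=in
[out] 353675520
% tally.seed x=^
[out] 353675520
% gauge.translate v=37 u_from=m u_to=ft
[out] 46250/381
% tally.accrue x=99
[out] 353675619
% tally.scale x=13/4
[out] 4597783047/4

Answer: 4597783047/4


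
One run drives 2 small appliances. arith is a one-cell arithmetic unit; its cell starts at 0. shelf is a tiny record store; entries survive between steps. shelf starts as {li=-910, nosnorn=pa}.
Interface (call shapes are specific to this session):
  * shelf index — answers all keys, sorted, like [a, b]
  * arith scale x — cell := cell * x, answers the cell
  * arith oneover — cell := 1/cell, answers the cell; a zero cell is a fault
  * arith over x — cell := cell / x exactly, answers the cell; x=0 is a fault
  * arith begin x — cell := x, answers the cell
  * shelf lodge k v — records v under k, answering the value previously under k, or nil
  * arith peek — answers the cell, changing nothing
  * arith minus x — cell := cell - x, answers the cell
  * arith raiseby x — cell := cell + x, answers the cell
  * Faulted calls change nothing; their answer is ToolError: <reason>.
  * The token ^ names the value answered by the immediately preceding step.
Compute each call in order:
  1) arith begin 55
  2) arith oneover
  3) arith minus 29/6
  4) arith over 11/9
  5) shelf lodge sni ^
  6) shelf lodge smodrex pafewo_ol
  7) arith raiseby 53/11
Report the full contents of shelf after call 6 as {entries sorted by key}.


Answer: {li=-910, nosnorn=pa, smodrex=pafewo_ol, sni=-4767/1210}

Derivation:
Act: arith begin[x=55]
Obs: 55
Act: arith oneover[]
Obs: 1/55
Act: arith minus[x=29/6]
Obs: -1589/330
Act: arith over[x=11/9]
Obs: -4767/1210
Act: shelf lodge[k=sni; v=^]
Obs: nil
Act: shelf lodge[k=smodrex; v=pafewo_ol]
Obs: nil
Act: arith raiseby[x=53/11]
Obs: 1063/1210


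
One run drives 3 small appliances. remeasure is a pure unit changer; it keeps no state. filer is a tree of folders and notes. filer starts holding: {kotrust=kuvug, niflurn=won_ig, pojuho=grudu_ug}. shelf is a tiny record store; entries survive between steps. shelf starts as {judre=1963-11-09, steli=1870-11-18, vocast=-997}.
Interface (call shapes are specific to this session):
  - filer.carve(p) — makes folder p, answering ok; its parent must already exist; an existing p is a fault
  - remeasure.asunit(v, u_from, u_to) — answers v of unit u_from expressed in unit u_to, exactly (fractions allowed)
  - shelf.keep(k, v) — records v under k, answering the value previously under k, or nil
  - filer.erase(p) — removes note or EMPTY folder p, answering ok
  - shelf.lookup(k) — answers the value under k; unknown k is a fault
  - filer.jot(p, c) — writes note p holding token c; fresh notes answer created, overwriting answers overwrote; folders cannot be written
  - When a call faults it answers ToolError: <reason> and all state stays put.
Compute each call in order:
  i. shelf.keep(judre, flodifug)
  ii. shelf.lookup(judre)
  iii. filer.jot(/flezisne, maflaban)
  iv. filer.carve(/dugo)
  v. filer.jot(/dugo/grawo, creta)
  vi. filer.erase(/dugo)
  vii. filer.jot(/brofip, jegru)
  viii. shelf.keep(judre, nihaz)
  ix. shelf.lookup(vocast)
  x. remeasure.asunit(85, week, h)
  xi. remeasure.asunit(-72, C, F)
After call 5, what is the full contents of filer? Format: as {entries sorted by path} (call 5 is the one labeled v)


~$ shelf.keep k→judre v→flodifug
[out] 1963-11-09
~$ shelf.lookup k→judre
[out] flodifug
~$ filer.jot p→/flezisne c→maflaban
[out] created
~$ filer.carve p→/dugo
[out] ok
~$ filer.jot p→/dugo/grawo c→creta
[out] created
~$ filer.erase p→/dugo
[out] ToolError: not empty
~$ filer.jot p→/brofip c→jegru
[out] created
~$ shelf.keep k→judre v→nihaz
[out] flodifug
~$ shelf.lookup k→vocast
[out] -997
~$ remeasure.asunit v→85 u_from→week u_to→h
[out] 14280
~$ remeasure.asunit v→-72 u_from→C u_to→F
[out] -488/5

Answer: {dugo/, dugo/grawo=creta, flezisne=maflaban, kotrust=kuvug, niflurn=won_ig, pojuho=grudu_ug}


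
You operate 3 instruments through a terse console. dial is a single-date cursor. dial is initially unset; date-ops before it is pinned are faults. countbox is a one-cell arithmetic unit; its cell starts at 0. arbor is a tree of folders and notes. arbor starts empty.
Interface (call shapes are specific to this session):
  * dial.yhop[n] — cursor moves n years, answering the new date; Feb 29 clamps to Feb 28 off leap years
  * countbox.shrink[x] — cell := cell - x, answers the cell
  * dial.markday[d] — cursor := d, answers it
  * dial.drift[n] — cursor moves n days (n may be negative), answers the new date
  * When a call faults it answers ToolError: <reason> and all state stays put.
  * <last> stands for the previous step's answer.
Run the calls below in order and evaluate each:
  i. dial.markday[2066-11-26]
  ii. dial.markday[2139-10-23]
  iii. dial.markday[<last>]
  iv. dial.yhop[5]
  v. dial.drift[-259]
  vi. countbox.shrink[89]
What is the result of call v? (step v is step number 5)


Now I run dial.markday(d: 2066-11-26), → 2066-11-26.
Now I run dial.markday(d: 2139-10-23), and get 2139-10-23.
Next I call dial.markday(d: <last>): 2139-10-23.
Calling dial.yhop(n: 5), and observe 2144-10-23.
I call dial.drift(n: -259), giving 2144-02-07.
Calling countbox.shrink(x: 89), — result: -89.

Answer: 2144-02-07


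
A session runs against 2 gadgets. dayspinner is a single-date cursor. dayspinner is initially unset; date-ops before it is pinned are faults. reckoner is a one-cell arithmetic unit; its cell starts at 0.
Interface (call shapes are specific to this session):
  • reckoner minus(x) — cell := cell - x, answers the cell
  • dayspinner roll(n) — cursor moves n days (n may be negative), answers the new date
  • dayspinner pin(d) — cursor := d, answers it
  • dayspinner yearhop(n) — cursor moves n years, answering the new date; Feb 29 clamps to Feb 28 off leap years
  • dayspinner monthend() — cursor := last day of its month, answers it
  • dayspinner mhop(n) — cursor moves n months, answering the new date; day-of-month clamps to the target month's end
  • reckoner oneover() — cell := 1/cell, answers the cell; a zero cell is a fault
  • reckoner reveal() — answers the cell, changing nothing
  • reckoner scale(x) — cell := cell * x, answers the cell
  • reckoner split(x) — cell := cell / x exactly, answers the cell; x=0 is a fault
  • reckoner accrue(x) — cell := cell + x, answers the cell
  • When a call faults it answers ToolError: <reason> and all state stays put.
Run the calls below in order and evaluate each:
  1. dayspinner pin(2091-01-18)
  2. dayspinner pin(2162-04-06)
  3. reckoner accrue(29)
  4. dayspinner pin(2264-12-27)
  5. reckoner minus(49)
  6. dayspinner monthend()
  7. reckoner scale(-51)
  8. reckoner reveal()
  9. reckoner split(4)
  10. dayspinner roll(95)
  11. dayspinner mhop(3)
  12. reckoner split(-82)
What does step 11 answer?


Answer: 2265-07-05

Derivation:
I invoke dayspinner pin on d=2091-01-18, giving 2091-01-18.
I run dayspinner pin on d=2162-04-06, and observe 2162-04-06.
Calling reckoner accrue on x=29, giving 29.
Calling dayspinner pin on d=2264-12-27, yielding 2264-12-27.
I use reckoner minus on x=49, and observe -20.
Now I run dayspinner monthend, and see 2264-12-31.
I invoke reckoner scale on x=-51, giving 1020.
Using reckoner reveal(), and observe 1020.
Then reckoner split on x=4, → 255.
I run dayspinner roll on n=95, and see 2265-04-05.
Calling dayspinner mhop on n=3, yielding 2265-07-05.
I invoke reckoner split on x=-82, → -255/82.


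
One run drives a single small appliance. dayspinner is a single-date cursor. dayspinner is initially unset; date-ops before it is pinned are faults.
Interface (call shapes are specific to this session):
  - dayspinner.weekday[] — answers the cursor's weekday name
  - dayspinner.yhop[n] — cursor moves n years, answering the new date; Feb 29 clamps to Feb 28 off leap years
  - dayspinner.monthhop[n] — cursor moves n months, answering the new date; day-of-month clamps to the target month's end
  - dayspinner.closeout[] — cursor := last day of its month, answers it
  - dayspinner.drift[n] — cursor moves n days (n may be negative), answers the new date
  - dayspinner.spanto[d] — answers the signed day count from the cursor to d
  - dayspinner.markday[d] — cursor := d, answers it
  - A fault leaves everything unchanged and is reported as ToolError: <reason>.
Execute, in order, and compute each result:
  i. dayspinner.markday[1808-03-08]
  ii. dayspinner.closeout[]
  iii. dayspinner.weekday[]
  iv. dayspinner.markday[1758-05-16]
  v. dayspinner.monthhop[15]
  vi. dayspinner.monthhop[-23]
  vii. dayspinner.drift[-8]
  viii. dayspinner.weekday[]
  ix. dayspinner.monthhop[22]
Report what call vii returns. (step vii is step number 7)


Answer: 1757-09-08

Derivation:
% markday d→1808-03-08
:: 1808-03-08
% closeout
:: 1808-03-31
% weekday
:: Thursday
% markday d→1758-05-16
:: 1758-05-16
% monthhop n→15
:: 1759-08-16
% monthhop n→-23
:: 1757-09-16
% drift n→-8
:: 1757-09-08
% weekday
:: Thursday
% monthhop n→22
:: 1759-07-08


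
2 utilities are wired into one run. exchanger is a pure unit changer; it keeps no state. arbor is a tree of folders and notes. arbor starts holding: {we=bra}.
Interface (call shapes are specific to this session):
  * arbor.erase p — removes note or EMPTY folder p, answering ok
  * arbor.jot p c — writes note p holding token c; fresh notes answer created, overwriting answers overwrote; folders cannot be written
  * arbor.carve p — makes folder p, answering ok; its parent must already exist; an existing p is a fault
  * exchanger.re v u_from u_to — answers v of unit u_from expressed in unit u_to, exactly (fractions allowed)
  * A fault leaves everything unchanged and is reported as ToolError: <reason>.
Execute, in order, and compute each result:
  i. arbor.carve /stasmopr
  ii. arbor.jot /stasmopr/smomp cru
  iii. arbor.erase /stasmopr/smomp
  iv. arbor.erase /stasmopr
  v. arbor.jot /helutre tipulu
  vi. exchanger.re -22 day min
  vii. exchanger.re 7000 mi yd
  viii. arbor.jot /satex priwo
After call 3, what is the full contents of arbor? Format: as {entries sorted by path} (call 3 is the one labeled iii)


Act: arbor.carve[/stasmopr]
Obs: ok
Act: arbor.jot[/stasmopr/smomp; cru]
Obs: created
Act: arbor.erase[/stasmopr/smomp]
Obs: ok
Act: arbor.erase[/stasmopr]
Obs: ok
Act: arbor.jot[/helutre; tipulu]
Obs: created
Act: exchanger.re[-22; day; min]
Obs: -31680
Act: exchanger.re[7000; mi; yd]
Obs: 12320000
Act: arbor.jot[/satex; priwo]
Obs: created

Answer: {stasmopr/, we=bra}


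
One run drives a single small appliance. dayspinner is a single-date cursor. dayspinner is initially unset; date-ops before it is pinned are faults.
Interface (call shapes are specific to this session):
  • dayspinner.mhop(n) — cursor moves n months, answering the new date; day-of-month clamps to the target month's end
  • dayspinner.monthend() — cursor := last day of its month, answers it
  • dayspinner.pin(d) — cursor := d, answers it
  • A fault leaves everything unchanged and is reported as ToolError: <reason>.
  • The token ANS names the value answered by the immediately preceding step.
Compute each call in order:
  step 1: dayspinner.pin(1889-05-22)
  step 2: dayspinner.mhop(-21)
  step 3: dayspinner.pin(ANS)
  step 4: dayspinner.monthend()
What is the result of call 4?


Answer: 1887-08-31

Derivation:
;; 1. pin(d='1889-05-22') : 1889-05-22
;; 2. mhop(n='-21') : 1887-08-22
;; 3. pin(d='ANS') : 1887-08-22
;; 4. monthend() : 1887-08-31


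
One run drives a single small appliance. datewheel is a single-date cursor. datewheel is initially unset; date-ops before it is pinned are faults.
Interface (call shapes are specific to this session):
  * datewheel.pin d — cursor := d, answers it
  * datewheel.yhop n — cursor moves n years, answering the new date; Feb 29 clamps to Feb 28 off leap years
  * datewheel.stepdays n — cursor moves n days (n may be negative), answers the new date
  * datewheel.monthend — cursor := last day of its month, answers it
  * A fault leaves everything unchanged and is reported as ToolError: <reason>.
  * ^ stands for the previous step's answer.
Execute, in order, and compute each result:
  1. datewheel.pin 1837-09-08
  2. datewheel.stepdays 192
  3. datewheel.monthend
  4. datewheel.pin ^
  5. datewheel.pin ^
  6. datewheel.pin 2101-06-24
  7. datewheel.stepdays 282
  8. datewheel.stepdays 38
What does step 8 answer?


Step: pin[d=1837-09-08]
Result: 1837-09-08
Step: stepdays[n=192]
Result: 1838-03-19
Step: monthend[]
Result: 1838-03-31
Step: pin[d=^]
Result: 1838-03-31
Step: pin[d=^]
Result: 1838-03-31
Step: pin[d=2101-06-24]
Result: 2101-06-24
Step: stepdays[n=282]
Result: 2102-04-02
Step: stepdays[n=38]
Result: 2102-05-10

Answer: 2102-05-10


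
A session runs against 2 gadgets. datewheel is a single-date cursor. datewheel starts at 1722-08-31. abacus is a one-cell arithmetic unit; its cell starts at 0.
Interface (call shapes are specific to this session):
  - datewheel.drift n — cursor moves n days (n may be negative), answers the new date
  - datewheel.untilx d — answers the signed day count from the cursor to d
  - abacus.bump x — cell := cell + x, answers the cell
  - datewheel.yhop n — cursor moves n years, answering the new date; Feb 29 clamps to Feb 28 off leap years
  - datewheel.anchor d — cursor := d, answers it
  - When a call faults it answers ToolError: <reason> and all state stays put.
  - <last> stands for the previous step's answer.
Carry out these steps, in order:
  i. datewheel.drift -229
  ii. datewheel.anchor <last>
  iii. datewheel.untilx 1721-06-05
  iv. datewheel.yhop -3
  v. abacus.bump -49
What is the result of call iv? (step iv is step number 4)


Answer: 1719-01-14

Derivation:
[in] drift n=-229
[out] 1722-01-14
[in] anchor d=<last>
[out] 1722-01-14
[in] untilx d=1721-06-05
[out] -223
[in] yhop n=-3
[out] 1719-01-14
[in] bump x=-49
[out] -49


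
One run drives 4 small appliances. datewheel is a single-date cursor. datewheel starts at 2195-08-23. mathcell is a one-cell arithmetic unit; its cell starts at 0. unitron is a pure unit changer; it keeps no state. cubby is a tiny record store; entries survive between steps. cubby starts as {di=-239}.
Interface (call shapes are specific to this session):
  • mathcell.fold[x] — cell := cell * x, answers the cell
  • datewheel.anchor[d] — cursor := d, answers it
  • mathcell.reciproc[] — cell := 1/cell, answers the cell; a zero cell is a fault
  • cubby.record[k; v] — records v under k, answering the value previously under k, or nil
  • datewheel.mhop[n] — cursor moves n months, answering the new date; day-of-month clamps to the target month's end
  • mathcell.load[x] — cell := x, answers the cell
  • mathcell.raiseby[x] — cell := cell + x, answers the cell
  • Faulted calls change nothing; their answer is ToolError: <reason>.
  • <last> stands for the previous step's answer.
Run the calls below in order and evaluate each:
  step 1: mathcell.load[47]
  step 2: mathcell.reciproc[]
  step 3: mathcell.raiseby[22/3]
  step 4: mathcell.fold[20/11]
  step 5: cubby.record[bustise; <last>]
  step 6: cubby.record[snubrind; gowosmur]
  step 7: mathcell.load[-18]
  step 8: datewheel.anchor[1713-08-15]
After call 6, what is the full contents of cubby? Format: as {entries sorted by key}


Answer: {bustise=20740/1551, di=-239, snubrind=gowosmur}

Derivation:
Act: load[x='47']
Obs: 47
Act: reciproc[]
Obs: 1/47
Act: raiseby[x='22/3']
Obs: 1037/141
Act: fold[x='20/11']
Obs: 20740/1551
Act: record[k='bustise'; v='<last>']
Obs: nil
Act: record[k='snubrind'; v='gowosmur']
Obs: nil
Act: load[x='-18']
Obs: -18
Act: anchor[d='1713-08-15']
Obs: 1713-08-15


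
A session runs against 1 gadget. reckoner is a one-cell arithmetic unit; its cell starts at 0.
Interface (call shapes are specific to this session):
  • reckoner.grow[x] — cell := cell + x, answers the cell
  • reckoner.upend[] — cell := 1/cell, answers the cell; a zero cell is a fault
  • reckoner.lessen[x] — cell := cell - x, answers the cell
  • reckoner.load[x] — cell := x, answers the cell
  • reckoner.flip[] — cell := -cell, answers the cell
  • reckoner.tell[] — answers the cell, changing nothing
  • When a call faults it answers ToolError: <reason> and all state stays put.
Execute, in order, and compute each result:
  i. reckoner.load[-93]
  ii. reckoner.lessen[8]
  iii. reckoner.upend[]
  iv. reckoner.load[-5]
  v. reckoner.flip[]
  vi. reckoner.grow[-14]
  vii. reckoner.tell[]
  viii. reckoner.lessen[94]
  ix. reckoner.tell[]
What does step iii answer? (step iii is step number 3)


·→ reckoner.load(-93)
·← -93
·→ reckoner.lessen(8)
·← -101
·→ reckoner.upend()
·← -1/101
·→ reckoner.load(-5)
·← -5
·→ reckoner.flip()
·← 5
·→ reckoner.grow(-14)
·← -9
·→ reckoner.tell()
·← -9
·→ reckoner.lessen(94)
·← -103
·→ reckoner.tell()
·← -103

Answer: -1/101


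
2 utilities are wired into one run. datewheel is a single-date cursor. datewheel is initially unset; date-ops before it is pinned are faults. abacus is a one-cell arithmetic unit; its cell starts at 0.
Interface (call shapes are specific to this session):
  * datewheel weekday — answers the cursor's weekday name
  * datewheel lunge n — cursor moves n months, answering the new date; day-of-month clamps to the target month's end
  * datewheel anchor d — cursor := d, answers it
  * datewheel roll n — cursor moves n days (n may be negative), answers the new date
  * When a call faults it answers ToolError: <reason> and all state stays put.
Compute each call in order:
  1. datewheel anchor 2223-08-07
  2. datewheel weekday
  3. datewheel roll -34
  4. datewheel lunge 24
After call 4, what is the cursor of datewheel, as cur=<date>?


Answer: cur=2225-07-04

Derivation:
→ datewheel anchor(d→2223-08-07)
← 2223-08-07
→ datewheel weekday()
← Thursday
→ datewheel roll(n→-34)
← 2223-07-04
→ datewheel lunge(n→24)
← 2225-07-04


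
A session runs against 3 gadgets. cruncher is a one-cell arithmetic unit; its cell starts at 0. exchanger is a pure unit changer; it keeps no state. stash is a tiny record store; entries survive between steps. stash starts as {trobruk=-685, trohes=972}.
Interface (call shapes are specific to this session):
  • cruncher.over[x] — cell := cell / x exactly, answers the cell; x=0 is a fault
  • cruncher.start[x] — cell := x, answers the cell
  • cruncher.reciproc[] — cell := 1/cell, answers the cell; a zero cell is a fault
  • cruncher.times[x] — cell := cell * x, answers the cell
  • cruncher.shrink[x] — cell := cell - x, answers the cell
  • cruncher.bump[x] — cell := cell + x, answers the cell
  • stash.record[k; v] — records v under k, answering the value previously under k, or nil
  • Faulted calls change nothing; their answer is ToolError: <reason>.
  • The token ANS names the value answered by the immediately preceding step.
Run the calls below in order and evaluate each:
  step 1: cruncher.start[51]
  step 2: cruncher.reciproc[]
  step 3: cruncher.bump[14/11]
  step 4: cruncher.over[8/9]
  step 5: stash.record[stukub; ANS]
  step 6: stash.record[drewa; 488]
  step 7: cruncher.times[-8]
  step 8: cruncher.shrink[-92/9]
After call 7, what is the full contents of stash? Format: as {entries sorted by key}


>> start(51)
<< 51
>> reciproc()
<< 1/51
>> bump(14/11)
<< 725/561
>> over(8/9)
<< 2175/1496
>> record(stukub, ANS)
<< nil
>> record(drewa, 488)
<< nil
>> times(-8)
<< -2175/187
>> shrink(-92/9)
<< -2371/1683

Answer: {drewa=488, stukub=2175/1496, trobruk=-685, trohes=972}


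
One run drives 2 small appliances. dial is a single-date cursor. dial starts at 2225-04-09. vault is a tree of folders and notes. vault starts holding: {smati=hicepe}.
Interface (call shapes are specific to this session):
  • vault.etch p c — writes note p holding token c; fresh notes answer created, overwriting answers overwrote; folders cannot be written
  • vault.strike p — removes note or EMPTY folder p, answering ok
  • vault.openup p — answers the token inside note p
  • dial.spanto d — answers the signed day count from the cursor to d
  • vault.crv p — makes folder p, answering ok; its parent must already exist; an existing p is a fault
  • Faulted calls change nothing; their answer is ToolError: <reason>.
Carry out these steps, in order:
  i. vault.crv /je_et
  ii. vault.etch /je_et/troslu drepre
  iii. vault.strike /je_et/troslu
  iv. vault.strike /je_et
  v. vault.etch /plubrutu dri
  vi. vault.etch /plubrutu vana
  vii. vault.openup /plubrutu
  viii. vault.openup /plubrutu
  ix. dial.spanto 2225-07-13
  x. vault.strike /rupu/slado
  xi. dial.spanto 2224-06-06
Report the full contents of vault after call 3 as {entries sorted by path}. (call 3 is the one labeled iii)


Answer: {je_et/, smati=hicepe}

Derivation:
>> vault.crv(p: /je_et)
<< ok
>> vault.etch(p: /je_et/troslu, c: drepre)
<< created
>> vault.strike(p: /je_et/troslu)
<< ok
>> vault.strike(p: /je_et)
<< ok
>> vault.etch(p: /plubrutu, c: dri)
<< created
>> vault.etch(p: /plubrutu, c: vana)
<< overwrote
>> vault.openup(p: /plubrutu)
<< vana
>> vault.openup(p: /plubrutu)
<< vana
>> dial.spanto(d: 2225-07-13)
<< 95
>> vault.strike(p: /rupu/slado)
<< ToolError: not found
>> dial.spanto(d: 2224-06-06)
<< -307


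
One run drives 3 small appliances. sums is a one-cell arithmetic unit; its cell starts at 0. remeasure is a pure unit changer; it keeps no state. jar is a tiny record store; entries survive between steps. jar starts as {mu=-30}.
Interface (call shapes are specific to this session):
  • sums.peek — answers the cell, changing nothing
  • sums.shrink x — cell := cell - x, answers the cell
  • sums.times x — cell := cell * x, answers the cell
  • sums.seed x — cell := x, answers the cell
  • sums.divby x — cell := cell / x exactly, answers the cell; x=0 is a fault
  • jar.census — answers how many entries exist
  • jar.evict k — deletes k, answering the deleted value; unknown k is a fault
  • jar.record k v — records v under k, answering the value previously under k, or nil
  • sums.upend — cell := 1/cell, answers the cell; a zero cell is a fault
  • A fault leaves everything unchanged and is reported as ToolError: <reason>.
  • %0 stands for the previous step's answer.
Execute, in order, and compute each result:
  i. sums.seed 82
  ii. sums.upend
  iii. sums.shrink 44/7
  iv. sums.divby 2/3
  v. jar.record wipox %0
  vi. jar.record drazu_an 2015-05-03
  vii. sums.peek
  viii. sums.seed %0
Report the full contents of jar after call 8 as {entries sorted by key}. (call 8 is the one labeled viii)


Answer: {drazu_an=2015-05-03, mu=-30, wipox=-10803/1148}

Derivation:
;; seed(x: 82) ~> 82
;; upend() ~> 1/82
;; shrink(x: 44/7) ~> -3601/574
;; divby(x: 2/3) ~> -10803/1148
;; record(k: wipox, v: %0) ~> nil
;; record(k: drazu_an, v: 2015-05-03) ~> nil
;; peek() ~> -10803/1148
;; seed(x: %0) ~> -10803/1148


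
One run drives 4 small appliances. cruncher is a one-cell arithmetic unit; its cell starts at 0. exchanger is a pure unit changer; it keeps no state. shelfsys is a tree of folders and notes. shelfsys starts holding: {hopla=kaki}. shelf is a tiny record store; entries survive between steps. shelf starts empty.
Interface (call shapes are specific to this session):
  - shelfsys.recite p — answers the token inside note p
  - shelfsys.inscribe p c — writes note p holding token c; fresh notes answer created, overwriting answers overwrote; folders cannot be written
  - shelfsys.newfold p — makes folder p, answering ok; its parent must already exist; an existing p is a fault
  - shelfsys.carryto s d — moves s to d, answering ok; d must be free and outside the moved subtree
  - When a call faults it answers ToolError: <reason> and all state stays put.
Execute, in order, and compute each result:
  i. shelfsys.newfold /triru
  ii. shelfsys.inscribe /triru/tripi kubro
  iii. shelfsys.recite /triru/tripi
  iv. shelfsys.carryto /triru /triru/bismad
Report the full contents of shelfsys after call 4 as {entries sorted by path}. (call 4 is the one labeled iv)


Then shelfsys.newfold using /triru, and get ok.
I call shelfsys.inscribe using /triru/tripi, kubro, and get created.
Now I run shelfsys.recite using /triru/tripi, yielding kubro.
Calling shelfsys.carryto using /triru, /triru/bismad, — result: ToolError: into itself.

Answer: {hopla=kaki, triru/, triru/tripi=kubro}


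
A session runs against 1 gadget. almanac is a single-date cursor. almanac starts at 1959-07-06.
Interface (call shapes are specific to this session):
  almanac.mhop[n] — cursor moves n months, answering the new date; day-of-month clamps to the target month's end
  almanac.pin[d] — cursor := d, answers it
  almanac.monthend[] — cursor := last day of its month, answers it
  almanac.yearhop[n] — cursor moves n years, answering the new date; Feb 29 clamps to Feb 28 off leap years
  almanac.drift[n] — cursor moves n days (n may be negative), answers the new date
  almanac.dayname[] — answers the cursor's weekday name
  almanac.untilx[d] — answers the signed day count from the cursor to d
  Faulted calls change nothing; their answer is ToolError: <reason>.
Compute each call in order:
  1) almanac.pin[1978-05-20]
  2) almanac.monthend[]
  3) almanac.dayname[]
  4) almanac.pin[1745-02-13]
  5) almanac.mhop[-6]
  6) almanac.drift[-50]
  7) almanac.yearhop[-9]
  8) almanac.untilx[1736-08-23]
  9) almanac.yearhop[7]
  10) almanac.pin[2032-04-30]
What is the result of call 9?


>> pin(1978-05-20)
<< 1978-05-20
>> monthend()
<< 1978-05-31
>> dayname()
<< Wednesday
>> pin(1745-02-13)
<< 1745-02-13
>> mhop(-6)
<< 1744-08-13
>> drift(-50)
<< 1744-06-24
>> yearhop(-9)
<< 1735-06-24
>> untilx(1736-08-23)
<< 426
>> yearhop(7)
<< 1742-06-24
>> pin(2032-04-30)
<< 2032-04-30

Answer: 1742-06-24


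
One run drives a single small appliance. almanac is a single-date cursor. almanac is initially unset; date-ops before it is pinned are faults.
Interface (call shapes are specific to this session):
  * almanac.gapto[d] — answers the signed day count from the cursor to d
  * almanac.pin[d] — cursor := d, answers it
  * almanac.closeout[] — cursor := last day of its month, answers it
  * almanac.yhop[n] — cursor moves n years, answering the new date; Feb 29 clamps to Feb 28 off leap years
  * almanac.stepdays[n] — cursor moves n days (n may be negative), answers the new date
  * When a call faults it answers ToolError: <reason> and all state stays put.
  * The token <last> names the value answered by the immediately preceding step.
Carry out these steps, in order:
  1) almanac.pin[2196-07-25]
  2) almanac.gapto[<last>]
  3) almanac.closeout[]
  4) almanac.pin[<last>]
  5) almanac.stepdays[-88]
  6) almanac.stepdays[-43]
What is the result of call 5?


Answer: 2196-05-04

Derivation:
% pin(d→2196-07-25) : 2196-07-25
% gapto(d→<last>) : 0
% closeout() : 2196-07-31
% pin(d→<last>) : 2196-07-31
% stepdays(n→-88) : 2196-05-04
% stepdays(n→-43) : 2196-03-22


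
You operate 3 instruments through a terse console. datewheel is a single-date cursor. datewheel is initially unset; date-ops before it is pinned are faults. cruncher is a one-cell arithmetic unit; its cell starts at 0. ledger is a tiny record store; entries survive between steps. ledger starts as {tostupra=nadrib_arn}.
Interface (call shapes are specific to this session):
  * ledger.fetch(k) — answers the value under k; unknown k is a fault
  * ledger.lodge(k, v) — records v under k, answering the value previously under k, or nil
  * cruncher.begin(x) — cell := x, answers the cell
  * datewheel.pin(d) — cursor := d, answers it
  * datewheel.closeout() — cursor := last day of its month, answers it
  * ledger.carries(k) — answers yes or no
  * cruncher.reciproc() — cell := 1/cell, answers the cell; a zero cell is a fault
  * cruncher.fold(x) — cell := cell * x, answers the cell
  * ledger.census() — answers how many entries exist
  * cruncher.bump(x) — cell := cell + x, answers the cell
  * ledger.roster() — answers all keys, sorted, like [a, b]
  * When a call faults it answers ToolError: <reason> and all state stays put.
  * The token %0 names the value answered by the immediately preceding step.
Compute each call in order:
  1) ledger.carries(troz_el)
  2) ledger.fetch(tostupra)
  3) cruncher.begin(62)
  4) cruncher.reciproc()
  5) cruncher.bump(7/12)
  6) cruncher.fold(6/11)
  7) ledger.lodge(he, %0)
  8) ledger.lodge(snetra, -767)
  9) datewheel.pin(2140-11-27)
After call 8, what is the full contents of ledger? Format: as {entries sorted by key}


~$ carries k=troz_el
  no
~$ fetch k=tostupra
  nadrib_arn
~$ begin x=62
  62
~$ reciproc
  1/62
~$ bump x=7/12
  223/372
~$ fold x=6/11
  223/682
~$ lodge k=he v=%0
  nil
~$ lodge k=snetra v=-767
  nil
~$ pin d=2140-11-27
  2140-11-27

Answer: {he=223/682, snetra=-767, tostupra=nadrib_arn}


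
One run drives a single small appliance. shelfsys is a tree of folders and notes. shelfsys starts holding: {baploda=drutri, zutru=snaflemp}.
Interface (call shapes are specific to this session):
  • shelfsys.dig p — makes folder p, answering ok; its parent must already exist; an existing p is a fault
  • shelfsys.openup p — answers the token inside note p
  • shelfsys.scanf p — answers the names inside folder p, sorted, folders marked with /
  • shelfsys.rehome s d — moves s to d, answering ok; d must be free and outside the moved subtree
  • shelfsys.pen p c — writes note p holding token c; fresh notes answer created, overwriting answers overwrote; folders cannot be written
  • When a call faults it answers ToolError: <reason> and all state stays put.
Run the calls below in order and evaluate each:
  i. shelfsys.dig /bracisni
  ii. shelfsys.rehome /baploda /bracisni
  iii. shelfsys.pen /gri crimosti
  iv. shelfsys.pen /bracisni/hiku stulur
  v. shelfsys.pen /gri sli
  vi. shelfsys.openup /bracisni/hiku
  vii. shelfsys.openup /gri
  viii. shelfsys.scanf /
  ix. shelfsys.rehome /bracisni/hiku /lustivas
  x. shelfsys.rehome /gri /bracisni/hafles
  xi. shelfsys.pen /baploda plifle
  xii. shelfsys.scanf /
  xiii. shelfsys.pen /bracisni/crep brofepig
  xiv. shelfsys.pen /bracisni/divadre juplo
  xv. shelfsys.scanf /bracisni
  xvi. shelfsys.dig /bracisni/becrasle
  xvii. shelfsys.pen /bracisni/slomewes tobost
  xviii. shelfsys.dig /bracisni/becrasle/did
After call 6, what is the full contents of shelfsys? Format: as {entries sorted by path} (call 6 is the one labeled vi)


Answer: {baploda=drutri, bracisni/, bracisni/hiku=stulur, gri=sli, zutru=snaflemp}

Derivation:
>> dig(p=/bracisni)
<< ok
>> rehome(s=/baploda, d=/bracisni)
<< ToolError: exists
>> pen(p=/gri, c=crimosti)
<< created
>> pen(p=/bracisni/hiku, c=stulur)
<< created
>> pen(p=/gri, c=sli)
<< overwrote
>> openup(p=/bracisni/hiku)
<< stulur
>> openup(p=/gri)
<< sli
>> scanf(p=/)
<< [baploda, bracisni/, gri, zutru]
>> rehome(s=/bracisni/hiku, d=/lustivas)
<< ok
>> rehome(s=/gri, d=/bracisni/hafles)
<< ok
>> pen(p=/baploda, c=plifle)
<< overwrote
>> scanf(p=/)
<< [baploda, bracisni/, lustivas, zutru]
>> pen(p=/bracisni/crep, c=brofepig)
<< created
>> pen(p=/bracisni/divadre, c=juplo)
<< created
>> scanf(p=/bracisni)
<< [crep, divadre, hafles]
>> dig(p=/bracisni/becrasle)
<< ok
>> pen(p=/bracisni/slomewes, c=tobost)
<< created
>> dig(p=/bracisni/becrasle/did)
<< ok


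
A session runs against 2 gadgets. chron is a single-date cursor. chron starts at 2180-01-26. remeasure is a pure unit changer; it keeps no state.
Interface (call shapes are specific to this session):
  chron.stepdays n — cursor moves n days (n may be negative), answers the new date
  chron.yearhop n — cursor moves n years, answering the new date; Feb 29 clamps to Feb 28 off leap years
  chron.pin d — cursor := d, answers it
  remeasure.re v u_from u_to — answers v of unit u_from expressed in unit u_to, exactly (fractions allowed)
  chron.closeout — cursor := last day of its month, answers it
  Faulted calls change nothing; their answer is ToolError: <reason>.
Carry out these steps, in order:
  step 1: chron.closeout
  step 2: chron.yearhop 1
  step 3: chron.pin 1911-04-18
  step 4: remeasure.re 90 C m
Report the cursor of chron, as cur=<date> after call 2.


Answer: cur=2181-01-31

Derivation:
==> chron.closeout()
<== 2180-01-31
==> chron.yearhop(n: 1)
<== 2181-01-31
==> chron.pin(d: 1911-04-18)
<== 1911-04-18
==> remeasure.re(v: 90, u_from: C, u_to: m)
<== ToolError: incompatible units
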